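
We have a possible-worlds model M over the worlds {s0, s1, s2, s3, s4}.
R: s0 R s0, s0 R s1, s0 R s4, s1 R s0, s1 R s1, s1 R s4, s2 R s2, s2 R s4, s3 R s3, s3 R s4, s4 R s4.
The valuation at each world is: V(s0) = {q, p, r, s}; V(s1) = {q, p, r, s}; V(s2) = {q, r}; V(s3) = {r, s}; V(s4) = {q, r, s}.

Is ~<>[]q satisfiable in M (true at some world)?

No

Let φ = ~<>[]q. Evaluate φ at each world:
  s0 (successors {s0, s1, s4}): φ is false.
  s1 (successors {s0, s1, s4}): φ is false.
  s2 (successors {s2, s4}): φ is false.
  s3 (successors {s3, s4}): φ is false.
  s4 (successors {s4}): φ is false.
For instance, at s3:
  At s3: <>[]q is true, so ~<>[]q is false.
    At s3: <>[]q requires []q at some successor in {s3, s4}.
      []q holds at s4, so <>[]q is true at s3.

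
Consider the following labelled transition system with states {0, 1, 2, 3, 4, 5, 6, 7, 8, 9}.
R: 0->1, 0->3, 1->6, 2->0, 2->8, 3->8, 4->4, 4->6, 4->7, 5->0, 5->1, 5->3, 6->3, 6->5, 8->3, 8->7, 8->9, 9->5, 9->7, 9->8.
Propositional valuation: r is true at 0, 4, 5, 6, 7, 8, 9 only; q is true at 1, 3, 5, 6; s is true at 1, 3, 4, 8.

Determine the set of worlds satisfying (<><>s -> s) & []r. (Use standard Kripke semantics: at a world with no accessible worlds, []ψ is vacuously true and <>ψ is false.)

1, 3, 4, 7

Let φ = (<><>s -> s) & []r. Evaluate φ at each world:
  0 (successors {1, 3}): φ is false.
  1 (successors {6}): φ is true.
  2 (successors {0, 8}): φ is false.
  3 (successors {8}): φ is true.
  4 (successors {4, 6, 7}): φ is true.
  5 (successors {0, 1, 3}): φ is false.
  6 (successors {3, 5}): φ is false.
  7 (successors ∅): φ is true.
  8 (successors {3, 7, 9}): φ is false.
  9 (successors {5, 7, 8}): φ is false.
For instance, at 8:
  At 8: <><>s -> s is true, []r is false, so (<><>s -> s) & []r is false.
    At 8: <><>s is true, s is true, so <><>s -> s is true.
      At 8: <><>s requires <>s at some successor in {3, 7, 9}.
        <>s holds at 3, so <><>s is true at 8.
    At 8: []r requires r at every successor {3, 7, 9}.
      r fails at 3, so []r is false at 8.
Satisfying worlds: {1, 3, 4, 7}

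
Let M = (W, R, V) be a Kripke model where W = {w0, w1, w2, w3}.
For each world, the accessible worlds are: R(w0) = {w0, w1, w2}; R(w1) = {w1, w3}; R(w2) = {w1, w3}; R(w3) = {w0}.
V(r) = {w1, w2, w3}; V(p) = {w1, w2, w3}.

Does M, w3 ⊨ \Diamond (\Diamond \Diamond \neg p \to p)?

At w3: \Diamond (\Diamond \Diamond \neg p \to p) requires \Diamond \Diamond \neg p \to p at some successor in {w0}.
  At w0: \Diamond \Diamond \neg p \to p is false.
So \Diamond (\Diamond \Diamond \neg p \to p) is false at w3.

No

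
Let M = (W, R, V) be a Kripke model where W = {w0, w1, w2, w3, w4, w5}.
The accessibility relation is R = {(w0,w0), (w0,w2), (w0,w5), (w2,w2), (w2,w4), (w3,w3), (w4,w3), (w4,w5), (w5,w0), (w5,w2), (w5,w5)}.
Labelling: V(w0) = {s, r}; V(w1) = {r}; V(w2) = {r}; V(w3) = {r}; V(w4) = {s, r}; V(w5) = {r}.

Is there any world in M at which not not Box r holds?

Recall that Box ψ holds at a world iff ψ holds at every accessible world, and Dia ψ holds iff ψ holds at some accessible world.
Let φ = not not Box r. Evaluate φ at each world:
  w0 (successors {w0, w2, w5}): φ is true.
  w1 (successors ∅): φ is true.
  w2 (successors {w2, w4}): φ is true.
  w3 (successors {w3}): φ is true.
  w4 (successors {w3, w5}): φ is true.
  w5 (successors {w0, w2, w5}): φ is true.
Detail at w0 (witness):
  At w0: not Box r is false, so not not Box r is true.
    At w0: Box r is true, so not Box r is false.
      At w0: Box r requires r at every successor {w0, w2, w5}.
        At w0: r is true.
        At w2: r is true.
        At w5: r is true.
      So Box r is true at w0.

Yes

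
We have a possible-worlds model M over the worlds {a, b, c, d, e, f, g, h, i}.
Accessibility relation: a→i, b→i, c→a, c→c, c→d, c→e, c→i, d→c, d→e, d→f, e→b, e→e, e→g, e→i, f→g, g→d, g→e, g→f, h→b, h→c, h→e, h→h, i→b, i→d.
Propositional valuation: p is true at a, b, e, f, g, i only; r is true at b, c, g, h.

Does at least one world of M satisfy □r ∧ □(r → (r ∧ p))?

Yes

Let φ = □r ∧ □(r → (r ∧ p)). Evaluate φ at each world:
  a (successors {i}): φ is false.
  b (successors {i}): φ is false.
  c (successors {a, c, d, e, i}): φ is false.
  d (successors {c, e, f}): φ is false.
  e (successors {b, e, g, i}): φ is false.
  f (successors {g}): φ is true.
  g (successors {d, e, f}): φ is false.
  h (successors {b, c, e, h}): φ is false.
  i (successors {b, d}): φ is false.
Detail at f (witness):
  At f: □r is true, □(r → (r ∧ p)) is true, so □r ∧ □(r → (r ∧ p)) is true.
    At f: □r requires r at every successor {g}.
      At g: r is true.
    So □r is true at f.
    At f: □(r → (r ∧ p)) requires r → (r ∧ p) at every successor {g}.
      At g: r → (r ∧ p) is true.
    So □(r → (r ∧ p)) is true at f.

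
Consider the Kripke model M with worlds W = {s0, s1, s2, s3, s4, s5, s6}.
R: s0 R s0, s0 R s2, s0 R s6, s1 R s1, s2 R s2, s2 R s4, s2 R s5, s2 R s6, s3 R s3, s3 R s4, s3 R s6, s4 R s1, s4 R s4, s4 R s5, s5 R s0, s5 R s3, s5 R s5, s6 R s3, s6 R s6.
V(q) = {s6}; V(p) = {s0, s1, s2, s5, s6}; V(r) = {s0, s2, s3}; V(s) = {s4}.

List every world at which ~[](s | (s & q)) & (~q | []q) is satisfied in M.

s0, s1, s2, s3, s4, s5

Let φ = ~[](s | (s & q)) & (~q | []q). Evaluate φ at each world:
  s0 (successors {s0, s2, s6}): φ is true.
  s1 (successors {s1}): φ is true.
  s2 (successors {s2, s4, s5, s6}): φ is true.
  s3 (successors {s3, s4, s6}): φ is true.
  s4 (successors {s1, s4, s5}): φ is true.
  s5 (successors {s0, s3, s5}): φ is true.
  s6 (successors {s3, s6}): φ is false.
For instance, at s0:
  At s0: ~[](s | (s & q)) is true, ~q | []q is true, so ~[](s | (s & q)) & (~q | []q) is true.
    At s0: [](s | (s & q)) is false, so ~[](s | (s & q)) is true.
      At s0: [](s | (s & q)) requires s | (s & q) at every successor {s0, s2, s6}.
        s | (s & q) fails at s0, so [](s | (s & q)) is false at s0.
    At s0: ~q is true, []q is false, so ~q | []q is true.
      At s0: []q requires q at every successor {s0, s2, s6}.
        q fails at s0, so []q is false at s0.
Satisfying worlds: {s0, s1, s2, s3, s4, s5}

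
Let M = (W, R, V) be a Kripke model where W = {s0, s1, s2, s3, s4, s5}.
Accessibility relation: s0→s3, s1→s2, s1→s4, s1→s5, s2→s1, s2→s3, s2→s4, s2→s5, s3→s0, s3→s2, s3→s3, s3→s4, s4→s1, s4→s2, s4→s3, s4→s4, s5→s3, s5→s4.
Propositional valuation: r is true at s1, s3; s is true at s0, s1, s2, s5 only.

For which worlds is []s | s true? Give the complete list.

s0, s1, s2, s5

Let φ = []s | s. Evaluate φ at each world:
  s0 (successors {s3}): φ is true.
  s1 (successors {s2, s4, s5}): φ is true.
  s2 (successors {s1, s3, s4, s5}): φ is true.
  s3 (successors {s0, s2, s3, s4}): φ is false.
  s4 (successors {s1, s2, s3, s4}): φ is false.
  s5 (successors {s3, s4}): φ is true.
For instance, at s0:
  At s0: []s is false, s is true, so []s | s is true.
    At s0: []s requires s at every successor {s3}.
      s fails at s3, so []s is false at s0.
Satisfying worlds: {s0, s1, s2, s5}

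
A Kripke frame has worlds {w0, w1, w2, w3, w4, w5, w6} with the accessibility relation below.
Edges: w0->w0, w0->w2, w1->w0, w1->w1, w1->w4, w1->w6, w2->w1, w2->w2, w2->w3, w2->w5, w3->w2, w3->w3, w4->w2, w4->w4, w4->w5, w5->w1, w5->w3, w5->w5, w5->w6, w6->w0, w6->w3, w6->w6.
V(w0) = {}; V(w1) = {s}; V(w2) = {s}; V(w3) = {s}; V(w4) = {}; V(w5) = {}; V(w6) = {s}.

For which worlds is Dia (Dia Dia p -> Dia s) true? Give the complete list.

w0, w1, w2, w3, w4, w5, w6

Let φ = Dia (Dia Dia p -> Dia s). Evaluate φ at each world:
  w0 (successors {w0, w2}): φ is true.
  w1 (successors {w0, w1, w4, w6}): φ is true.
  w2 (successors {w1, w2, w3, w5}): φ is true.
  w3 (successors {w2, w3}): φ is true.
  w4 (successors {w2, w4, w5}): φ is true.
  w5 (successors {w1, w3, w5, w6}): φ is true.
  w6 (successors {w0, w3, w6}): φ is true.
For instance, at w1:
  At w1: Dia (Dia Dia p -> Dia s) requires Dia Dia p -> Dia s at some successor in {w0, w1, w4, w6}.
    Dia Dia p -> Dia s holds at w0, so Dia (Dia Dia p -> Dia s) is true at w1.
      At w0: Dia Dia p is false, Dia s is true, so Dia Dia p -> Dia s is true.
Satisfying worlds: {w0, w1, w2, w3, w4, w5, w6}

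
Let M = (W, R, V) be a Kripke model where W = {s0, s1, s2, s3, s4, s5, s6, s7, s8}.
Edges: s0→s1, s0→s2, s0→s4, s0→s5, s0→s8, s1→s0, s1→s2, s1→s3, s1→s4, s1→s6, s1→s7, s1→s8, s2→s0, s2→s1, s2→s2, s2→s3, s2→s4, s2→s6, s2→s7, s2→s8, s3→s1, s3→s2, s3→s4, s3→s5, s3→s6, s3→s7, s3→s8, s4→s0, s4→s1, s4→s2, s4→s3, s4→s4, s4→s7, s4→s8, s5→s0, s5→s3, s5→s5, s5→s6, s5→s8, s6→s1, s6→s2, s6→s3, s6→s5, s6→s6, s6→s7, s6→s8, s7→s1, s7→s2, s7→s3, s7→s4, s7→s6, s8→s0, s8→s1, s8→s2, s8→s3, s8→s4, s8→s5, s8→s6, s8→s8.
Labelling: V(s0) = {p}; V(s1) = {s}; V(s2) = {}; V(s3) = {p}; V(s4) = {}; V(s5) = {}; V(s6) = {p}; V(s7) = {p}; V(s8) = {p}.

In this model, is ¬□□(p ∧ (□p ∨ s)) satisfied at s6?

At s6: □□(p ∧ (□p ∨ s)) is false, so ¬□□(p ∧ (□p ∨ s)) is true.
  At s6: □□(p ∧ (□p ∨ s)) requires □(p ∧ (□p ∨ s)) at every successor {s1, s2, s3, s5, s6, s7, s8}.
    □(p ∧ (□p ∨ s)) fails at s1, so □□(p ∧ (□p ∨ s)) is false at s6.
      At s1: □(p ∧ (□p ∨ s)) requires p ∧ (□p ∨ s) at every successor {s0, s2, s3, s4, s6, s7, s8}.
        p ∧ (□p ∨ s) fails at s0, so □(p ∧ (□p ∨ s)) is false at s1.

Yes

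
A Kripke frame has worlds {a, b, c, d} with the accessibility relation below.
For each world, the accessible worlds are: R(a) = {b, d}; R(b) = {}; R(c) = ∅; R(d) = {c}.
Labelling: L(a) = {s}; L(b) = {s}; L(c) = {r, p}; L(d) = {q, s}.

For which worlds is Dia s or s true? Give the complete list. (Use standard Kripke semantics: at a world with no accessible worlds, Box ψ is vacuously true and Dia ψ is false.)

Recall that Dia ψ holds at a world iff ψ holds at some accessible world.
Let φ = Dia s or s. Evaluate φ at each world:
  a (successors {b, d}): φ is true.
  b (successors ∅): φ is true.
  c (successors ∅): φ is false.
  d (successors {c}): φ is true.
For instance, at a:
  At a: Dia s is true, s is true, so Dia s or s is true.
    At a: Dia s requires s at some successor in {b, d}.
      s holds at b, so Dia s is true at a.
Satisfying worlds: {a, b, d}

a, b, d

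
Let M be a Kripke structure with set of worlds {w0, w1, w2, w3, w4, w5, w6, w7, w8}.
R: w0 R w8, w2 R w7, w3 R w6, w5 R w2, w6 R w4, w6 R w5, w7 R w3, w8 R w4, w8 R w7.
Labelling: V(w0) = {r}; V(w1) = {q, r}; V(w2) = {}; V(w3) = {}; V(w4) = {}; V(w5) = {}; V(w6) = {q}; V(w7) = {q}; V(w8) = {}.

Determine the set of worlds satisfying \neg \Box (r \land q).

w0, w2, w3, w5, w6, w7, w8

Let φ = \neg \Box (r \land q). Evaluate φ at each world:
  w0 (successors {w8}): φ is true.
  w1 (successors ∅): φ is false.
  w2 (successors {w7}): φ is true.
  w3 (successors {w6}): φ is true.
  w4 (successors ∅): φ is false.
  w5 (successors {w2}): φ is true.
  w6 (successors {w4, w5}): φ is true.
  w7 (successors {w3}): φ is true.
  w8 (successors {w4, w7}): φ is true.
For instance, at w8:
  At w8: \Box (r \land q) is false, so \neg \Box (r \land q) is true.
    At w8: \Box (r \land q) requires r \land q at every successor {w4, w7}.
      r \land q fails at w4, so \Box (r \land q) is false at w8.
Satisfying worlds: {w0, w2, w3, w5, w6, w7, w8}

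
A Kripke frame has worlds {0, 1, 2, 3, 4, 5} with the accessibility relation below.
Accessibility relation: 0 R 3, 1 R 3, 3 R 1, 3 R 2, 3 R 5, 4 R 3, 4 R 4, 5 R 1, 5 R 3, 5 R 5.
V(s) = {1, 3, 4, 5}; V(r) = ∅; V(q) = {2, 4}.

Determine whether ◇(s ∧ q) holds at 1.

At 1: ◇(s ∧ q) requires s ∧ q at some successor in {3}.
  At 3: s ∧ q is false.
So ◇(s ∧ q) is false at 1.

No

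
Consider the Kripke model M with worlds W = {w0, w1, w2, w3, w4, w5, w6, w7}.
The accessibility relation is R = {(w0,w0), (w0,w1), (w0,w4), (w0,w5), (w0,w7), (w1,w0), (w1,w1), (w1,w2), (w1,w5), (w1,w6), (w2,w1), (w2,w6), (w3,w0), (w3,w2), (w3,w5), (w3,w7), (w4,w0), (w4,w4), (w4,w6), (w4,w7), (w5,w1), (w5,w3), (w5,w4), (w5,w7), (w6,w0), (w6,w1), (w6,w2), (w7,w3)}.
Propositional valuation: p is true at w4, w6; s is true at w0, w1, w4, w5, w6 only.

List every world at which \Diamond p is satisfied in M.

Let φ = \Diamond p. Evaluate φ at each world:
  w0 (successors {w0, w1, w4, w5, w7}): φ is true.
  w1 (successors {w0, w1, w2, w5, w6}): φ is true.
  w2 (successors {w1, w6}): φ is true.
  w3 (successors {w0, w2, w5, w7}): φ is false.
  w4 (successors {w0, w4, w6, w7}): φ is true.
  w5 (successors {w1, w3, w4, w7}): φ is true.
  w6 (successors {w0, w1, w2}): φ is false.
  w7 (successors {w3}): φ is false.
For instance, at w3:
  At w3: \Diamond p requires p at some successor in {w0, w2, w5, w7}.
    At w0: p is false.
    At w2: p is false.
    At w5: p is false.
    At w7: p is false.
  So \Diamond p is false at w3.
Satisfying worlds: {w0, w1, w2, w4, w5}

w0, w1, w2, w4, w5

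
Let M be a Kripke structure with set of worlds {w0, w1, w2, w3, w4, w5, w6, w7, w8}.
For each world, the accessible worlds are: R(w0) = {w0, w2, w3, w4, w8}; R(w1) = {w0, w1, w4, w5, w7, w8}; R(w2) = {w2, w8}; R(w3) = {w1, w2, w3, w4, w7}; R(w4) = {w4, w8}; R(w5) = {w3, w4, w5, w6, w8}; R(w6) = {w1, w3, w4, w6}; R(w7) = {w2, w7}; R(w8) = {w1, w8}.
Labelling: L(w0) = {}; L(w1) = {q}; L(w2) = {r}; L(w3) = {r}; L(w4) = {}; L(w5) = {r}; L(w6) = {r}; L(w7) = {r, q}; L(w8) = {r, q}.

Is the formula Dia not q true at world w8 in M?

At w8: Dia not q requires not q at some successor in {w1, w8}.
  At w1: not q is false.
  At w8: not q is false.
So Dia not q is false at w8.

No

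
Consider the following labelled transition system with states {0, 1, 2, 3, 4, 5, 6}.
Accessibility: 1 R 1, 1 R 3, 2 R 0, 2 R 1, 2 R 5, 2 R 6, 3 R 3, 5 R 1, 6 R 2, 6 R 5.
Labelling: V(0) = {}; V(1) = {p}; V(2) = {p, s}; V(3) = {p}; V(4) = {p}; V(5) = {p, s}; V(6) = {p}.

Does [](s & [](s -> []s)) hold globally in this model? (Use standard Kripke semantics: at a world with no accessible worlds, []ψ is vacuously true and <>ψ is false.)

No

Let φ = [](s & [](s -> []s)). Evaluate φ at each world:
  0 (successors ∅): φ is true.
  1 (successors {1, 3}): φ is false.
  2 (successors {0, 1, 5, 6}): φ is false.
  3 (successors {3}): φ is false.
  4 (successors ∅): φ is true.
  5 (successors {1}): φ is false.
  6 (successors {2, 5}): φ is false.
Detail at 1 (counterexample):
  At 1: [](s & [](s -> []s)) requires s & [](s -> []s) at every successor {1, 3}.
    s & [](s -> []s) fails at 1, so [](s & [](s -> []s)) is false at 1.
      At 1: s is false, [](s -> []s) is true, so s & [](s -> []s) is false.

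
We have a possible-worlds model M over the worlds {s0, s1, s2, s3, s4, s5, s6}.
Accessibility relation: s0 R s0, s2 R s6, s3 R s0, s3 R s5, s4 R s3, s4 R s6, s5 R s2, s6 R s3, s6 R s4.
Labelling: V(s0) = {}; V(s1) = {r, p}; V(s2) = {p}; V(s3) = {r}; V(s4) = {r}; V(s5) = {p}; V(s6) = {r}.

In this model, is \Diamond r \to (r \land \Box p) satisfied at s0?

Yes

Recall that \Box ψ holds at a world iff ψ holds at every accessible world, and \Diamond ψ holds iff ψ holds at some accessible world.
At s0: \Diamond r is false, r \land \Box p is false, so \Diamond r \to (r \land \Box p) is true.
  At s0: \Diamond r requires r at some successor in {s0}.
    At s0: r is false.
  So \Diamond r is false at s0.
  At s0: r is false, \Box p is false, so r \land \Box p is false.
    At s0: \Box p requires p at every successor {s0}.
      p fails at s0, so \Box p is false at s0.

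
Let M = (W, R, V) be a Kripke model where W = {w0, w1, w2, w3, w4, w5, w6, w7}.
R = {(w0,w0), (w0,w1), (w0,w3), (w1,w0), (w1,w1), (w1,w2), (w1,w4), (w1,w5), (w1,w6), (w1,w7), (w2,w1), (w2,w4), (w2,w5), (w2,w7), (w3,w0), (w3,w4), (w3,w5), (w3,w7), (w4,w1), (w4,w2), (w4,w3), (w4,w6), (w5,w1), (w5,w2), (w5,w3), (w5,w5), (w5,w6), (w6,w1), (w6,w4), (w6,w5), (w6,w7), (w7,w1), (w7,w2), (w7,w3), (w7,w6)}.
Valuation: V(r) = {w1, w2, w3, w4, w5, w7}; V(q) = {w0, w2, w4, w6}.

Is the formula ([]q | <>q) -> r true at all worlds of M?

Let φ = ([]q | <>q) -> r. Evaluate φ at each world:
  w0 (successors {w0, w1, w3}): φ is false.
  w1 (successors {w0, w1, w2, w4, w5, w6, w7}): φ is true.
  w2 (successors {w1, w4, w5, w7}): φ is true.
  w3 (successors {w0, w4, w5, w7}): φ is true.
  w4 (successors {w1, w2, w3, w6}): φ is true.
  w5 (successors {w1, w2, w3, w5, w6}): φ is true.
  w6 (successors {w1, w4, w5, w7}): φ is false.
  w7 (successors {w1, w2, w3, w6}): φ is true.
Detail at w0 (counterexample):
  At w0: []q | <>q is true, r is false, so ([]q | <>q) -> r is false.
    At w0: []q is false, <>q is true, so []q | <>q is true.
      At w0: []q requires q at every successor {w0, w1, w3}.
        q fails at w1, so []q is false at w0.
      At w0: <>q requires q at some successor in {w0, w1, w3}.
        q holds at w0, so <>q is true at w0.

No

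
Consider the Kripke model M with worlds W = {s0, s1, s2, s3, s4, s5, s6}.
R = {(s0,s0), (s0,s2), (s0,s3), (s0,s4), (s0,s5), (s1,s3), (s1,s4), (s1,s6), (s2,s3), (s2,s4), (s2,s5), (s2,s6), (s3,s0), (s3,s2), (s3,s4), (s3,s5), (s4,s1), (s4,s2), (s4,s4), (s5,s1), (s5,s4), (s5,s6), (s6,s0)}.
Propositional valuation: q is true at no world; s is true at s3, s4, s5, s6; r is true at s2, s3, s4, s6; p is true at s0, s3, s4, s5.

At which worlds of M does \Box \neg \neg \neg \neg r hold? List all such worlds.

Let φ = \Box \neg \neg \neg \neg r. Evaluate φ at each world:
  s0 (successors {s0, s2, s3, s4, s5}): φ is false.
  s1 (successors {s3, s4, s6}): φ is true.
  s2 (successors {s3, s4, s5, s6}): φ is false.
  s3 (successors {s0, s2, s4, s5}): φ is false.
  s4 (successors {s1, s2, s4}): φ is false.
  s5 (successors {s1, s4, s6}): φ is false.
  s6 (successors {s0}): φ is false.
For instance, at s4:
  At s4: \Box \neg \neg \neg \neg r requires \neg \neg \neg \neg r at every successor {s1, s2, s4}.
    \neg \neg \neg \neg r fails at s1, so \Box \neg \neg \neg \neg r is false at s4.
Satisfying worlds: {s1}

s1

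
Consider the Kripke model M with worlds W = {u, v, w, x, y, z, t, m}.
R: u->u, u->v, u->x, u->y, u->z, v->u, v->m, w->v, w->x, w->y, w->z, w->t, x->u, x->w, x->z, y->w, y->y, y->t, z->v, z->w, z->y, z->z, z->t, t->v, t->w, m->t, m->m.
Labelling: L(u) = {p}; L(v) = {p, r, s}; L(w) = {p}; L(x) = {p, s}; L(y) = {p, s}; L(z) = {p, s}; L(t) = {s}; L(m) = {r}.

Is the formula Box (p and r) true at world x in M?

At x: Box (p and r) requires p and r at every successor {u, w, z}.
  p and r fails at u, so Box (p and r) is false at x.

No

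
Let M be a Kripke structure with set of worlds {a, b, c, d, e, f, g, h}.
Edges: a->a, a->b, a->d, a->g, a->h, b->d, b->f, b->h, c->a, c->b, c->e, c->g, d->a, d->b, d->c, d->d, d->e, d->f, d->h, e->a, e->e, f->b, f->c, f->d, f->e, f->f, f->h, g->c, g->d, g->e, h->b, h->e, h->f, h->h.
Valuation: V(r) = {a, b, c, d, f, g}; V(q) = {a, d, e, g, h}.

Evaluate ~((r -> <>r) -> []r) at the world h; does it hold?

Yes

At h: (r -> <>r) -> []r is false, so ~((r -> <>r) -> []r) is true.
  At h: r -> <>r is true, []r is false, so (r -> <>r) -> []r is false.
    At h: r is false, <>r is true, so r -> <>r is true.
      At h: <>r requires r at some successor in {b, e, f, h}.
        r holds at b, so <>r is true at h.
    At h: []r requires r at every successor {b, e, f, h}.
      r fails at e, so []r is false at h.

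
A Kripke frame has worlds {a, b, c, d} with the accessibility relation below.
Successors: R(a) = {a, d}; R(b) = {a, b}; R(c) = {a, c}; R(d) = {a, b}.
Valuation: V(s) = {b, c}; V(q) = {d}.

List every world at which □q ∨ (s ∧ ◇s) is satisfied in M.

b, c

Let φ = □q ∨ (s ∧ ◇s). Evaluate φ at each world:
  a (successors {a, d}): φ is false.
  b (successors {a, b}): φ is true.
  c (successors {a, c}): φ is true.
  d (successors {a, b}): φ is false.
For instance, at a:
  At a: □q is false, s ∧ ◇s is false, so □q ∨ (s ∧ ◇s) is false.
    At a: □q requires q at every successor {a, d}.
      q fails at a, so □q is false at a.
    At a: s is false, ◇s is false, so s ∧ ◇s is false.
      At a: ◇s requires s at some successor in {a, d}.
        At a: s is false.
        At d: s is false.
      So ◇s is false at a.
Satisfying worlds: {b, c}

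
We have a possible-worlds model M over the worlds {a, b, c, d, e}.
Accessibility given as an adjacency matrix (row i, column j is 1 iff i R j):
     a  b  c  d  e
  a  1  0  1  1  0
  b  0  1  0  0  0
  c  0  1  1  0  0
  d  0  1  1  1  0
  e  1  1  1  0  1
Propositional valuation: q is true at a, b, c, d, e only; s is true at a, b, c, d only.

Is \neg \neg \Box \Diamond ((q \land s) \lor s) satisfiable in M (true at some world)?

Let φ = \neg \neg \Box \Diamond ((q \land s) \lor s). Evaluate φ at each world:
  a (successors {a, c, d}): φ is true.
  b (successors {b}): φ is true.
  c (successors {b, c}): φ is true.
  d (successors {b, c, d}): φ is true.
  e (successors {a, b, c, e}): φ is true.
Detail at a (witness):
  At a: \neg \Box \Diamond ((q \land s) \lor s) is false, so \neg \neg \Box \Diamond ((q \land s) \lor s) is true.
    At a: \Box \Diamond ((q \land s) \lor s) is true, so \neg \Box \Diamond ((q \land s) \lor s) is false.
      At a: \Box \Diamond ((q \land s) \lor s) requires \Diamond ((q \land s) \lor s) at every successor {a, c, d}.
        At a: \Diamond ((q \land s) \lor s) is true.
        At c: \Diamond ((q \land s) \lor s) is true.
        At d: \Diamond ((q \land s) \lor s) is true.
      So \Box \Diamond ((q \land s) \lor s) is true at a.

Yes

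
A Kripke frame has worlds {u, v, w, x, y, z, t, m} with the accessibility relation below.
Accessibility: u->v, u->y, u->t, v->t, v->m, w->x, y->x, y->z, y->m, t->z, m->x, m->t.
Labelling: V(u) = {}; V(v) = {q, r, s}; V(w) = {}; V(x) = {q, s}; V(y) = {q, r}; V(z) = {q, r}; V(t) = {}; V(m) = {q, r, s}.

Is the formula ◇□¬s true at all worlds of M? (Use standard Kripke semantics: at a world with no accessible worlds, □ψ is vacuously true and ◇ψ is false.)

No

Let φ = ◇□¬s. Evaluate φ at each world:
  u (successors {v, y, t}): φ is true.
  v (successors {t, m}): φ is true.
  w (successors {x}): φ is true.
  x (successors ∅): φ is false.
  y (successors {x, z, m}): φ is true.
  z (successors ∅): φ is false.
  t (successors {z}): φ is true.
  m (successors {x, t}): φ is true.
Detail at x (counterexample):
  At x: no accessible worlds, so ◇□¬s is false.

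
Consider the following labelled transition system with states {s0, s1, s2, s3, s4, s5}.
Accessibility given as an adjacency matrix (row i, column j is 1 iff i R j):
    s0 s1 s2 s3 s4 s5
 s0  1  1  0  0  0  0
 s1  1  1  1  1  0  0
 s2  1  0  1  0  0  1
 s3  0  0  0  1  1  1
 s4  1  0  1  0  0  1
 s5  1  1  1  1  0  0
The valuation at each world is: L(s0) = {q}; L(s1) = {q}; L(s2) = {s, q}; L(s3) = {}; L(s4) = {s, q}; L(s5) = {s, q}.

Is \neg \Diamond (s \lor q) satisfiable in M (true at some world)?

Recall that \Diamond ψ holds at a world iff ψ holds at some accessible world.
Let φ = \neg \Diamond (s \lor q). Evaluate φ at each world:
  s0 (successors {s0, s1}): φ is false.
  s1 (successors {s0, s1, s2, s3}): φ is false.
  s2 (successors {s0, s2, s5}): φ is false.
  s3 (successors {s3, s4, s5}): φ is false.
  s4 (successors {s0, s2, s5}): φ is false.
  s5 (successors {s0, s1, s2, s3}): φ is false.
For instance, at s5:
  At s5: \Diamond (s \lor q) is true, so \neg \Diamond (s \lor q) is false.
    At s5: \Diamond (s \lor q) requires s \lor q at some successor in {s0, s1, s2, s3}.
      s \lor q holds at s0, so \Diamond (s \lor q) is true at s5.

No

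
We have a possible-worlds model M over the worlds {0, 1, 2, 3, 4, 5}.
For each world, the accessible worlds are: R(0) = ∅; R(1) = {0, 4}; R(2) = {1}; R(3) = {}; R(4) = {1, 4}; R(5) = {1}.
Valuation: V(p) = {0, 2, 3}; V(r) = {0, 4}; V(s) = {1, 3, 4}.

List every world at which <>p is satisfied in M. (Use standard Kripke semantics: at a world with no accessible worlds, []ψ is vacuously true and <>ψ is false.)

1

Recall that <>ψ holds at a world iff ψ holds at some accessible world.
Let φ = <>p. Evaluate φ at each world:
  0 (successors ∅): φ is false.
  1 (successors {0, 4}): φ is true.
  2 (successors {1}): φ is false.
  3 (successors ∅): φ is false.
  4 (successors {1, 4}): φ is false.
  5 (successors {1}): φ is false.
For instance, at 4:
  At 4: <>p requires p at some successor in {1, 4}.
    At 1: p is false.
    At 4: p is false.
  So <>p is false at 4.
Satisfying worlds: {1}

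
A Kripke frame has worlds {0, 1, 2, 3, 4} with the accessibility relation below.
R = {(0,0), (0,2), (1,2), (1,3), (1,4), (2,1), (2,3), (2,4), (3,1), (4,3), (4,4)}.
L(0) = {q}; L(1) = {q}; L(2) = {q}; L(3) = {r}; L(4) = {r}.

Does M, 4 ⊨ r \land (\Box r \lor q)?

Yes

At 4: r is true, \Box r \lor q is true, so r \land (\Box r \lor q) is true.
  At 4: \Box r is true, q is false, so \Box r \lor q is true.
    At 4: \Box r requires r at every successor {3, 4}.
      At 3: r is true.
      At 4: r is true.
    So \Box r is true at 4.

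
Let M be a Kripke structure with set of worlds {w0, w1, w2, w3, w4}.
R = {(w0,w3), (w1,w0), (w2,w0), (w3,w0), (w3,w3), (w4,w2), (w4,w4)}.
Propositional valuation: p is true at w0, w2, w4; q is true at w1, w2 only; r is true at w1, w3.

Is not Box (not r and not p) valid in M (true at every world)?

Let φ = not Box (not r and not p). Evaluate φ at each world:
  w0 (successors {w3}): φ is true.
  w1 (successors {w0}): φ is true.
  w2 (successors {w0}): φ is true.
  w3 (successors {w0, w3}): φ is true.
  w4 (successors {w2, w4}): φ is true.
For instance, at w4:
  At w4: Box (not r and not p) is false, so not Box (not r and not p) is true.
    At w4: Box (not r and not p) requires not r and not p at every successor {w2, w4}.
      not r and not p fails at w2, so Box (not r and not p) is false at w4.

Yes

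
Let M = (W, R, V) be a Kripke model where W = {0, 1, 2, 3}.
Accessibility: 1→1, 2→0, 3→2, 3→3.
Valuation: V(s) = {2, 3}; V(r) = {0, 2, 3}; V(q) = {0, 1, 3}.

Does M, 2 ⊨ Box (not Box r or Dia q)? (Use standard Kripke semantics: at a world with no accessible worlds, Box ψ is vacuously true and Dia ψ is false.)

At 2: Box (not Box r or Dia q) requires not Box r or Dia q at every successor {0}.
  not Box r or Dia q fails at 0, so Box (not Box r or Dia q) is false at 2.
    At 0: not Box r is false, Dia q is false, so not Box r or Dia q is false.
      At 0: Box r is true, so not Box r is false.
      At 0: no accessible worlds, so Dia q is false.

No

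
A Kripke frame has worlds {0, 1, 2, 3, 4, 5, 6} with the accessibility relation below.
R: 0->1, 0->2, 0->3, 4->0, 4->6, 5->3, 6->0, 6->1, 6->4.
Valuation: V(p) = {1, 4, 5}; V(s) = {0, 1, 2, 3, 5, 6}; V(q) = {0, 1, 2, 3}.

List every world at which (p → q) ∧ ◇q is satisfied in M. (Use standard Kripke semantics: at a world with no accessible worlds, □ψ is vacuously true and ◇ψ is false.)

Let φ = (p → q) ∧ ◇q. Evaluate φ at each world:
  0 (successors {1, 2, 3}): φ is true.
  1 (successors ∅): φ is false.
  2 (successors ∅): φ is false.
  3 (successors ∅): φ is false.
  4 (successors {0, 6}): φ is false.
  5 (successors {3}): φ is false.
  6 (successors {0, 1, 4}): φ is true.
For instance, at 0:
  At 0: p → q is true, ◇q is true, so (p → q) ∧ ◇q is true.
    At 0: ◇q requires q at some successor in {1, 2, 3}.
      q holds at 1, so ◇q is true at 0.
Satisfying worlds: {0, 6}

0, 6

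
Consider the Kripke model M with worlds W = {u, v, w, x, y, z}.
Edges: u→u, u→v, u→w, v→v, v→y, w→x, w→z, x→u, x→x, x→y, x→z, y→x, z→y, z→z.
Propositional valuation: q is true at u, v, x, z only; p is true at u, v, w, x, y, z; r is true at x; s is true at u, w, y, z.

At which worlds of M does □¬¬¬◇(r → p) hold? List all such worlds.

none

Let φ = □¬¬¬◇(r → p). Evaluate φ at each world:
  u (successors {u, v, w}): φ is false.
  v (successors {v, y}): φ is false.
  w (successors {x, z}): φ is false.
  x (successors {u, x, y, z}): φ is false.
  y (successors {x}): φ is false.
  z (successors {y, z}): φ is false.
For instance, at u:
  At u: □¬¬¬◇(r → p) requires ¬¬¬◇(r → p) at every successor {u, v, w}.
    ¬¬¬◇(r → p) fails at u, so □¬¬¬◇(r → p) is false at u.
      At u: ¬¬◇(r → p) is true, so ¬¬¬◇(r → p) is false.
Satisfying worlds: none.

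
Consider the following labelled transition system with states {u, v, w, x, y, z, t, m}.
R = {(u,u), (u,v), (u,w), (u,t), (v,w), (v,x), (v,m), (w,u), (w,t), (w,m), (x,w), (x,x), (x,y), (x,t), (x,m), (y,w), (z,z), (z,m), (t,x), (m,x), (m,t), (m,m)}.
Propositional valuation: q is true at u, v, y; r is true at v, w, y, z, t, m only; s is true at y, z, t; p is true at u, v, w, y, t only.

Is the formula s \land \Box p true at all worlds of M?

Let φ = s \land \Box p. Evaluate φ at each world:
  u (successors {u, v, w, t}): φ is false.
  v (successors {w, x, m}): φ is false.
  w (successors {u, t, m}): φ is false.
  x (successors {w, x, y, t, m}): φ is false.
  y (successors {w}): φ is true.
  z (successors {z, m}): φ is false.
  t (successors {x}): φ is false.
  m (successors {x, t, m}): φ is false.
Detail at u (counterexample):
  At u: s is false, \Box p is true, so s \land \Box p is false.
    At u: \Box p requires p at every successor {u, v, w, t}.
      At u: p is true.
      At v: p is true.
      At w: p is true.
      At t: p is true.
    So \Box p is true at u.

No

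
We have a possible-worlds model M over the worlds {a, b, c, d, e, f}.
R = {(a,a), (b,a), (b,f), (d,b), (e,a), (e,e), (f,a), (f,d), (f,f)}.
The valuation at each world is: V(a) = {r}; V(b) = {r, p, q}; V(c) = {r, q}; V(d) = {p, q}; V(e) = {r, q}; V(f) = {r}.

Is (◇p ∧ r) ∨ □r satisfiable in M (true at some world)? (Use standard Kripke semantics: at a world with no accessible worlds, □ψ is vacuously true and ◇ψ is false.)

Yes

Let φ = (◇p ∧ r) ∨ □r. Evaluate φ at each world:
  a (successors {a}): φ is true.
  b (successors {a, f}): φ is true.
  c (successors ∅): φ is true.
  d (successors {b}): φ is true.
  e (successors {a, e}): φ is true.
  f (successors {a, d, f}): φ is true.
Detail at a (witness):
  At a: ◇p ∧ r is false, □r is true, so (◇p ∧ r) ∨ □r is true.
    At a: ◇p is false, r is true, so ◇p ∧ r is false.
      At a: ◇p requires p at some successor in {a}.
        At a: p is false.
      So ◇p is false at a.
    At a: □r requires r at every successor {a}.
      At a: r is true.
    So □r is true at a.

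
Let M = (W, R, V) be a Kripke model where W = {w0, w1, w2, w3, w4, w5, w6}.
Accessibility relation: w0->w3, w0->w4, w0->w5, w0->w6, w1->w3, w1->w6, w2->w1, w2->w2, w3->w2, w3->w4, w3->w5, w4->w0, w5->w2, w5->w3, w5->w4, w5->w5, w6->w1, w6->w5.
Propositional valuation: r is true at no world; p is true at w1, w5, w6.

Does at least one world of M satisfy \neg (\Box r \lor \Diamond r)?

Yes

Let φ = \neg (\Box r \lor \Diamond r). Evaluate φ at each world:
  w0 (successors {w3, w4, w5, w6}): φ is true.
  w1 (successors {w3, w6}): φ is true.
  w2 (successors {w1, w2}): φ is true.
  w3 (successors {w2, w4, w5}): φ is true.
  w4 (successors {w0}): φ is true.
  w5 (successors {w2, w3, w4, w5}): φ is true.
  w6 (successors {w1, w5}): φ is true.
Detail at w0 (witness):
  At w0: \Box r \lor \Diamond r is false, so \neg (\Box r \lor \Diamond r) is true.
    At w0: \Box r is false, \Diamond r is false, so \Box r \lor \Diamond r is false.
      At w0: \Box r requires r at every successor {w3, w4, w5, w6}.
        r fails at w3, so \Box r is false at w0.
      At w0: \Diamond r requires r at some successor in {w3, w4, w5, w6}.
        At w3: r is false.
        At w4: r is false.
        At w5: r is false.
        At w6: r is false.
      So \Diamond r is false at w0.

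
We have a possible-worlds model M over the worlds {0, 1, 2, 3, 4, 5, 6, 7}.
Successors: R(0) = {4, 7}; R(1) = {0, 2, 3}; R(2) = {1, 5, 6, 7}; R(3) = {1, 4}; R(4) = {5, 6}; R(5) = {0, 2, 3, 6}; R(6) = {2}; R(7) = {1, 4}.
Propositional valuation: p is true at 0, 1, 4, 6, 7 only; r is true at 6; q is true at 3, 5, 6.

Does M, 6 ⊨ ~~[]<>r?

At 6: ~[]<>r is false, so ~~[]<>r is true.
  At 6: []<>r is true, so ~[]<>r is false.
    At 6: []<>r requires <>r at every successor {2}.
      At 2: <>r is true.
    So []<>r is true at 6.

Yes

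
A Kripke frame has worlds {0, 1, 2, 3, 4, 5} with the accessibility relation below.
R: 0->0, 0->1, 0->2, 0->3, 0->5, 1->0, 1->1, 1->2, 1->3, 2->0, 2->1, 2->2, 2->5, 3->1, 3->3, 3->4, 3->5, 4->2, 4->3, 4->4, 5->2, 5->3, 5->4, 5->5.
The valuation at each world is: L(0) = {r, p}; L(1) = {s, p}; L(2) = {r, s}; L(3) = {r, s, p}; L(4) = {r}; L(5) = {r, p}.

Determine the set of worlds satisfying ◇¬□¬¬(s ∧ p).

0, 1, 2, 3, 4, 5

Let φ = ◇¬□¬¬(s ∧ p). Evaluate φ at each world:
  0 (successors {0, 1, 2, 3, 5}): φ is true.
  1 (successors {0, 1, 2, 3}): φ is true.
  2 (successors {0, 1, 2, 5}): φ is true.
  3 (successors {1, 3, 4, 5}): φ is true.
  4 (successors {2, 3, 4}): φ is true.
  5 (successors {2, 3, 4, 5}): φ is true.
For instance, at 2:
  At 2: ◇¬□¬¬(s ∧ p) requires ¬□¬¬(s ∧ p) at some successor in {0, 1, 2, 5}.
    ¬□¬¬(s ∧ p) holds at 0, so ◇¬□¬¬(s ∧ p) is true at 2.
      At 0: □¬¬(s ∧ p) is false, so ¬□¬¬(s ∧ p) is true.
Satisfying worlds: {0, 1, 2, 3, 4, 5}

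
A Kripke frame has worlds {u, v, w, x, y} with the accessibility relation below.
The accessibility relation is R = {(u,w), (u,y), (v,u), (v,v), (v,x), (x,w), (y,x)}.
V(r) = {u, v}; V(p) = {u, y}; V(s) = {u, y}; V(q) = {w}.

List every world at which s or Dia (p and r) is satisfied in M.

Let φ = s or Dia (p and r). Evaluate φ at each world:
  u (successors {w, y}): φ is true.
  v (successors {u, v, x}): φ is true.
  w (successors ∅): φ is false.
  x (successors {w}): φ is false.
  y (successors {x}): φ is true.
For instance, at y:
  At y: s is true, Dia (p and r) is false, so s or Dia (p and r) is true.
    At y: Dia (p and r) requires p and r at some successor in {x}.
      At x: p and r is false.
    So Dia (p and r) is false at y.
Satisfying worlds: {u, v, y}

u, v, y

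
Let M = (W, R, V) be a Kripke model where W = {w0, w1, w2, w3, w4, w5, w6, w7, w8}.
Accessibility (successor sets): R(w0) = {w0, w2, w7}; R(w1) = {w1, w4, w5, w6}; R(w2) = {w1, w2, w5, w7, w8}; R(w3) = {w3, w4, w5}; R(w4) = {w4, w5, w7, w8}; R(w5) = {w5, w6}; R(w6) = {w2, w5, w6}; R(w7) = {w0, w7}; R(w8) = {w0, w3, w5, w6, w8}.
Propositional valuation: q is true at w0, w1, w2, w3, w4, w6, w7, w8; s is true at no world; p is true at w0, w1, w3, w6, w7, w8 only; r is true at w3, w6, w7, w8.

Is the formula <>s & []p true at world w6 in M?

At w6: <>s is false, []p is false, so <>s & []p is false.
  At w6: <>s requires s at some successor in {w2, w5, w6}.
    At w2: s is false.
    At w5: s is false.
    At w6: s is false.
  So <>s is false at w6.
  At w6: []p requires p at every successor {w2, w5, w6}.
    p fails at w2, so []p is false at w6.

No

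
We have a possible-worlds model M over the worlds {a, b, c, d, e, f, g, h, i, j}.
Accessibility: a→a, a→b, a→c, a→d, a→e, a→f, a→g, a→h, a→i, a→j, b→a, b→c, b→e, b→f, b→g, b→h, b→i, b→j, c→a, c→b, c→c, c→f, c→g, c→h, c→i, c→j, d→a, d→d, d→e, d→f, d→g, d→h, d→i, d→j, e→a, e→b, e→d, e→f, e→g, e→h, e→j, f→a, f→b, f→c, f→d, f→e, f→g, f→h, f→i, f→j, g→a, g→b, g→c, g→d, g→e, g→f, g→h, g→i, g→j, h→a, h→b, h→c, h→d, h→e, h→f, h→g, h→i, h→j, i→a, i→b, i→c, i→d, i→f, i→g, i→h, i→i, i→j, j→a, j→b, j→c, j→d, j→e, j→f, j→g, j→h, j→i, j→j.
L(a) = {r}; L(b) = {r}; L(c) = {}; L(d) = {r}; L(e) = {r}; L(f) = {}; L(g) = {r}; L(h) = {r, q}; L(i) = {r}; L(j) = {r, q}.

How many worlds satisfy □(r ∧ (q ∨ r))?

0

Recall that □ψ holds at a world iff ψ holds at every accessible world, and ◇ψ holds iff ψ holds at some accessible world.
Let φ = □(r ∧ (q ∨ r)). Evaluate φ at each world:
  a (successors {a, b, c, d, e, f, g, h, i, j}): φ is false.
  b (successors {a, c, e, f, g, h, i, j}): φ is false.
  c (successors {a, b, c, f, g, h, i, j}): φ is false.
  d (successors {a, d, e, f, g, h, i, j}): φ is false.
  e (successors {a, b, d, f, g, h, j}): φ is false.
  f (successors {a, b, c, d, e, g, h, i, j}): φ is false.
  g (successors {a, b, c, d, e, f, h, i, j}): φ is false.
  h (successors {a, b, c, d, e, f, g, i, j}): φ is false.
  i (successors {a, b, c, d, f, g, h, i, j}): φ is false.
  j (successors {a, b, c, d, e, f, g, h, i, j}): φ is false.
For instance, at e:
  At e: □(r ∧ (q ∨ r)) requires r ∧ (q ∨ r) at every successor {a, b, d, f, g, h, j}.
    r ∧ (q ∨ r) fails at f, so □(r ∧ (q ∨ r)) is false at e.
Satisfying worlds: none.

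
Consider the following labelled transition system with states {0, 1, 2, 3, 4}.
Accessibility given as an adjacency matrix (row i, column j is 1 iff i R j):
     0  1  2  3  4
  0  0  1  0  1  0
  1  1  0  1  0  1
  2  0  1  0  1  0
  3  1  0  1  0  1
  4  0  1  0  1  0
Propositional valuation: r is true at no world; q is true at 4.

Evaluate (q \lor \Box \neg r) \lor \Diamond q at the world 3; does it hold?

Yes

At 3: q \lor \Box \neg r is true, \Diamond q is true, so (q \lor \Box \neg r) \lor \Diamond q is true.
  At 3: q is false, \Box \neg r is true, so q \lor \Box \neg r is true.
    At 3: \Box \neg r requires \neg r at every successor {0, 2, 4}.
      At 0: \neg r is true.
      At 2: \neg r is true.
      At 4: \neg r is true.
    So \Box \neg r is true at 3.
  At 3: \Diamond q requires q at some successor in {0, 2, 4}.
    q holds at 4, so \Diamond q is true at 3.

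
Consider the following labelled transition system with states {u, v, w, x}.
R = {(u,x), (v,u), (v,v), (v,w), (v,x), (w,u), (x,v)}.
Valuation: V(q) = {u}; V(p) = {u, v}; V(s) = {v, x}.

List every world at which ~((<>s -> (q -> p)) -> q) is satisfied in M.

Let φ = ~((<>s -> (q -> p)) -> q). Evaluate φ at each world:
  u (successors {x}): φ is false.
  v (successors {u, v, w, x}): φ is true.
  w (successors {u}): φ is true.
  x (successors {v}): φ is true.
For instance, at w:
  At w: (<>s -> (q -> p)) -> q is false, so ~((<>s -> (q -> p)) -> q) is true.
    At w: <>s -> (q -> p) is true, q is false, so (<>s -> (q -> p)) -> q is false.
      At w: <>s is false, q -> p is true, so <>s -> (q -> p) is true.
Satisfying worlds: {v, w, x}

v, w, x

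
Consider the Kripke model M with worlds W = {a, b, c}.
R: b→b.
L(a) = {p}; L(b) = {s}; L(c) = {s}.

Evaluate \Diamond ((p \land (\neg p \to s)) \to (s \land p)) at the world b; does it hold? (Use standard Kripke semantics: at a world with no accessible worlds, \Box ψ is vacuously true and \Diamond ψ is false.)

At b: \Diamond ((p \land (\neg p \to s)) \to (s \land p)) requires (p \land (\neg p \to s)) \to (s \land p) at some successor in {b}.
  (p \land (\neg p \to s)) \to (s \land p) holds at b, so \Diamond ((p \land (\neg p \to s)) \to (s \land p)) is true at b.

Yes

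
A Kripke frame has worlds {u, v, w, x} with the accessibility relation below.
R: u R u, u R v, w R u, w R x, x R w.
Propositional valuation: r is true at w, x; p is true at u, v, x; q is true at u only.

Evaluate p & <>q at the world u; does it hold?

Yes

At u: p is true, <>q is true, so p & <>q is true.
  At u: <>q requires q at some successor in {u, v}.
    q holds at u, so <>q is true at u.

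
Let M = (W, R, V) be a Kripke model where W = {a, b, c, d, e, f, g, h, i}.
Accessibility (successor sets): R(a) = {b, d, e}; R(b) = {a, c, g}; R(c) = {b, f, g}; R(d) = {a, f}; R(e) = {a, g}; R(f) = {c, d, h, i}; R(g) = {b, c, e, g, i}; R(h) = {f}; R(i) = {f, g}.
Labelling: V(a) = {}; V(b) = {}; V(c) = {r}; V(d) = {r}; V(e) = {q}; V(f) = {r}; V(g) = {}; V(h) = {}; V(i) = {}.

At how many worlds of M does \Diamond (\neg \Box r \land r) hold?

8

Let φ = \Diamond (\neg \Box r \land r). Evaluate φ at each world:
  a (successors {b, d, e}): φ is true.
  b (successors {a, c, g}): φ is true.
  c (successors {b, f, g}): φ is true.
  d (successors {a, f}): φ is true.
  e (successors {a, g}): φ is false.
  f (successors {c, d, h, i}): φ is true.
  g (successors {b, c, e, g, i}): φ is true.
  h (successors {f}): φ is true.
  i (successors {f, g}): φ is true.
For instance, at g:
  At g: \Diamond (\neg \Box r \land r) requires \neg \Box r \land r at some successor in {b, c, e, g, i}.
    \neg \Box r \land r holds at c, so \Diamond (\neg \Box r \land r) is true at g.
      At c: \neg \Box r is true, r is true, so \neg \Box r \land r is true.
Satisfying worlds: {a, b, c, d, f, g, h, i}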